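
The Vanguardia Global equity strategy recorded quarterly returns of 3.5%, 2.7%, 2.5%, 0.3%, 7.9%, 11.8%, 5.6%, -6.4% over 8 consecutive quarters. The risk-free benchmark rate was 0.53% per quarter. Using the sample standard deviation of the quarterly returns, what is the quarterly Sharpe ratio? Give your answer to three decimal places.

r̄ = (3.5 + 2.7 + 2.5 + 0.3 + 7.9 + 11.8 + 5.6 − 6.4) / 8 = 3.4875%
Σ(r − r̄)² = (3.5 − 3.4875)² + (2.7 − 3.4875)² + … = 202.5488
σ = √[202.5488 / 7] = 5.3792%
Sharpe = (r̄ − rf) / σ = (3.4875 − 0.53) / 5.3792 = 2.9575 / 5.3792 = 0.5498

0.550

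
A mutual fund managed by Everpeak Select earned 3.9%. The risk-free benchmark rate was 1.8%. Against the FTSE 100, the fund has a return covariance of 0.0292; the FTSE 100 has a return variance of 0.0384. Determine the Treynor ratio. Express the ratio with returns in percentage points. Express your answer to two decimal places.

2.76

β = Cov / Var = 0.0292 / 0.0384 = 0.7604
Treynor = (Rp − Rf) / β = (3.9% − 1.8%) / 0.7604 = 2.10 / 0.7604 = 2.7617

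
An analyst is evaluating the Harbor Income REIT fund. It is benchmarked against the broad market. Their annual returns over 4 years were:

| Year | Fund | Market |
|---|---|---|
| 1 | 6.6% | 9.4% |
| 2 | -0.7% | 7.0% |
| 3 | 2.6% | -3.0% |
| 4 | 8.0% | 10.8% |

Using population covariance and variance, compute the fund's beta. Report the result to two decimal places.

r̄p = 4.1250%,  r̄m = 6.0500%
Cov = Σ(rp − r̄p)(rm − r̄m) / 4 = 8.9788
Var(rm) = Σ(rm − r̄m)² / 4 = 29.1475
β = Cov / Var = 8.9788 / 29.1475 = 0.3080

0.31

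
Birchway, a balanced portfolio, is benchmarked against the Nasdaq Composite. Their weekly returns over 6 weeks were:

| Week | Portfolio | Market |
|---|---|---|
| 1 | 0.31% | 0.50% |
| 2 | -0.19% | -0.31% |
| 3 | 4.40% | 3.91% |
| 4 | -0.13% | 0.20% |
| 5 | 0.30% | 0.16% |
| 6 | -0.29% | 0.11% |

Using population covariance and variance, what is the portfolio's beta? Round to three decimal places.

1.149

r̄p = 0.7333%,  r̄m = 0.7617%
Cov = Σ(rp − r̄p)(rm − r̄m) / 6 = 2.3428
Var(rm) = Σ(rm − r̄m)² / 6 = 2.0385
β = Cov / Var = 2.3428 / 2.0385 = 1.1493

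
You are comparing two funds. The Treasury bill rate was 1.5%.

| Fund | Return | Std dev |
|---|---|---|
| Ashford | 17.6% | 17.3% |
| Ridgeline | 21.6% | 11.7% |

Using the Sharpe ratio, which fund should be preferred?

Ridgeline

Ashford: Sharpe ratio = (17.6% − 1.5%) / 17.3% = 0.931
Ridgeline: Sharpe ratio = (21.6% − 1.5%) / 11.7% = 1.718
Highest: Ridgeline (1.718).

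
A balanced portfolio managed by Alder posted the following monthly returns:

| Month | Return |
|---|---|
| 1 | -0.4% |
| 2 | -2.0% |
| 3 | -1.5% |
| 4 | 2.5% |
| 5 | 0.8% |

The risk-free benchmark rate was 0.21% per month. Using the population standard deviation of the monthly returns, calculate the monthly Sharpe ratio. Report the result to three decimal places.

μ = (-0.4 − 2 − 1.5 + 2.5 + 0.8) / 5 = -0.1200%
Population std dev = √[13.2280 / 5] = 1.6265%
Sharpe = (μ − rf) / σ = (-0.1200 − 0.21) / 1.6265 = -0.3300 / 1.6265 = -0.2029

-0.203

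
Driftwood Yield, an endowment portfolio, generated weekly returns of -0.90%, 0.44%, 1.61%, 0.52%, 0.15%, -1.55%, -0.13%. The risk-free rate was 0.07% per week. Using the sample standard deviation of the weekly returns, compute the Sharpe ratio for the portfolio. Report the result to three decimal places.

Mean return r̄ = 0.140 / 7 = 0.0200%
Sample std dev = √[6.3052 / 6] = 1.0251%
Sharpe = (r̄ − rf) / σ = (0.0200 − 0.07) / 1.0251 = -0.0500 / 1.0251 = -0.0488

-0.049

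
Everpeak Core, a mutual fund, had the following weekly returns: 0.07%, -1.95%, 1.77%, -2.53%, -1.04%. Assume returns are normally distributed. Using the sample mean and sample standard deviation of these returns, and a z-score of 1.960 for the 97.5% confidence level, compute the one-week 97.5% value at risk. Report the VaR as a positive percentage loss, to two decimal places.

4.09

r̄ = (0.07 − 1.95 + 1.77 − 2.53 − 1.04) / 5 = -3.680 / 5 = -0.7360%
Σ(r − r̄)² = (0.07 − (-0.7360))² + (-1.95 − (-0.7360))² + … = 11.7143
σ = √[11.7143 / 4] = 1.7113%
VaR = −(r̄ − z·σ) = −(-0.7360 − 1.960 × 1.7113) = −(-4.0901) = 4.0901%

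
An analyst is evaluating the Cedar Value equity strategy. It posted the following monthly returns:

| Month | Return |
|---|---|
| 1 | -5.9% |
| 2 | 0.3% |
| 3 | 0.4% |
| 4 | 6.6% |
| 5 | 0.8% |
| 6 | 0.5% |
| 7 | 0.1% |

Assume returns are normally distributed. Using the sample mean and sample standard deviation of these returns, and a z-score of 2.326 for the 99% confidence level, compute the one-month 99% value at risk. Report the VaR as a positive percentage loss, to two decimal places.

8.01

r̄ = (-5.9 + 0.3 + 0.4 + 6.6 + 0.8 + 0.5 + 0.1) / 7 = 0.4000%
Σ(r − r̄)² = (-5.9 − 0.4000)² + (0.3 − 0.4000)² + … = 78.4000
σ = √[78.4000 / 6] = 3.6148%
VaR = −(r̄ − z·σ) = −(0.4000 − 2.326 × 3.6148) = −(-8.0080) = 8.0080%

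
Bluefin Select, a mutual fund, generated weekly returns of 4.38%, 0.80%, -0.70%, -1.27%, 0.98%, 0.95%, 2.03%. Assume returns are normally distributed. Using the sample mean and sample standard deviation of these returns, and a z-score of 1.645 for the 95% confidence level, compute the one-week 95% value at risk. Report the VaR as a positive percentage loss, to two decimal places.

2.02

r̄ = (4.38 + 0.8 − 0.7 − 1.27 + 0.98 + 0.95 + 2.03) / 7 = 1.0243%
Σ(r − r̄)² = (4.38 − 1.0243)² + (0.8 − 1.0243)² + (-0.7 − 1.0243)² + … = 20.5670
sample σ = √(20.5670 / 6) = √3.4278 = 1.8514%
VaR = −(r̄ − z·σ) = −(1.0243 − 1.645 × 1.8514) = −(-2.0213) = 2.0213%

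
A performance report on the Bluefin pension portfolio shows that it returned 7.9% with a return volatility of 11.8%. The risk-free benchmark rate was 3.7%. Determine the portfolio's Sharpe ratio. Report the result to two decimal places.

Sharpe = (Rp − Rf) / σp = (7.9% − 3.7%) / 11.8% = 4.20% / 11.8% = 0.3559

0.36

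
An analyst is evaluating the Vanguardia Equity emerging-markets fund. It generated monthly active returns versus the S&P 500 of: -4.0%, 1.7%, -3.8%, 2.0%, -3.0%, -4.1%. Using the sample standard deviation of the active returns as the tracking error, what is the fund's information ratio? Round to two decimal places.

-0.64

Mean return μ = -11.20 / 6 = -1.8667%
Sample σ = √[Σ(r − μ)² / 5] = √[42.2333 / 5] = √8.4467 = 2.9063%
IR = μ / tracking error = -1.8667 / 2.9063 = -0.6423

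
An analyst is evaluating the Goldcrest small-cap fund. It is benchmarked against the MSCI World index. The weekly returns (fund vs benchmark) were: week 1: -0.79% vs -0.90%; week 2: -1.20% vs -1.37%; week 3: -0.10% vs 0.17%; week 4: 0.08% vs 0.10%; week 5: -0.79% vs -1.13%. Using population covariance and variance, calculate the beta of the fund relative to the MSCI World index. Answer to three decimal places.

0.727

r̄p = -0.5600%,  r̄m = -0.6260%
Cov = Σ(rp − r̄p)(rm − r̄m) / 5 = 0.2972
Var(rm) = Σ(rm − r̄m)² / 5 = 0.4087
β = Cov / Var = 0.2972 / 0.4087 = 0.7272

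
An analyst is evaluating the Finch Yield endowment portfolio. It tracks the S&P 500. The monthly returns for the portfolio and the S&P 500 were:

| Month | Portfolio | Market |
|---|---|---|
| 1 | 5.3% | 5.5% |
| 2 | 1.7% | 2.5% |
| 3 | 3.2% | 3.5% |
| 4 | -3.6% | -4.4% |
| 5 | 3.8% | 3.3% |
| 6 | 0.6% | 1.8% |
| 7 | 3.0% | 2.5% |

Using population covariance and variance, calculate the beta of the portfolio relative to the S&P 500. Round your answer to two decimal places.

r̄p = 2.0000%,  r̄m = 2.1000%
Cov = Σ(rp − r̄p)(rm − r̄m) / 7 = 7.4514
Var(rm) = Σ(rm − r̄m)² / 7 = 8.2314
β = Cov / Var = 7.4514 / 8.2314 = 0.9052

0.91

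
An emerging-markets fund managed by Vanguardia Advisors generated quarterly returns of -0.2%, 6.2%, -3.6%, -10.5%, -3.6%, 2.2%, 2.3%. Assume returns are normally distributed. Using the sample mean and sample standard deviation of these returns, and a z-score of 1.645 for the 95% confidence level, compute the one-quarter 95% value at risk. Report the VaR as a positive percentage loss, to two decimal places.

Mean return r̄ = -7.20 / 7 = -1.0286%
Sample σ = √[Σ(r − r̄)² / 6] = √[177.3743 / 6] = √29.5624 = 5.4371%
VaR = −(r̄ − z·σ) = −(-1.0286 − 1.645 × 5.4371) = −(-9.9726) = 9.9726%

9.97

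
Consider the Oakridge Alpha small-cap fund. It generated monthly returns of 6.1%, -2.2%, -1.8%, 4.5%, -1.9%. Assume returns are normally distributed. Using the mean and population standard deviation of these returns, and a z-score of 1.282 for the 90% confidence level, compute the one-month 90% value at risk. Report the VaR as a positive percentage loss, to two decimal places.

3.67

Mean return r̄ = 4.70 / 5 = 0.9400%
Population σ = √[Σ(r − r̄)² / 5] = √[64.7320 / 5] = √12.9464 = 3.5981%
VaR = −(r̄ − z·σ) = −(0.9400 − 1.282 × 3.5981) = −(-3.6728) = 3.6728%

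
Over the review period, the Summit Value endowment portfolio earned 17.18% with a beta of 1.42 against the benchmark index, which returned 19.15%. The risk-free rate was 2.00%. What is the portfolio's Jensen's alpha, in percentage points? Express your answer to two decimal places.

-9.17

CAPM expected return = Rf + β(Rm − Rf) = 2.00% + 1.42 × (19.15% − 2.00%) = 2 + 1.42 × 17.15 = 26.3530%
Jensen's α = Rp − E[R] = 17.18% − 26.3530% = -9.1730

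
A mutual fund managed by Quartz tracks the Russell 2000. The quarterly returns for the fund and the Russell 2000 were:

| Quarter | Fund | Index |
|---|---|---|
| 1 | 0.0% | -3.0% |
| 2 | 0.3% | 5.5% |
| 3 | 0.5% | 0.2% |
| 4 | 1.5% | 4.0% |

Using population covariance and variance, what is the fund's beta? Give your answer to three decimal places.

r̄p = 0.5750%,  r̄m = 1.6750%
Cov = Σ(rp − r̄p)(rm − r̄m) / 4 = 0.9744
Var(rm) = Σ(rm − r̄m)² / 4 = 11.0169
β = Cov / Var = 0.9744 / 11.0169 = 0.0884

0.088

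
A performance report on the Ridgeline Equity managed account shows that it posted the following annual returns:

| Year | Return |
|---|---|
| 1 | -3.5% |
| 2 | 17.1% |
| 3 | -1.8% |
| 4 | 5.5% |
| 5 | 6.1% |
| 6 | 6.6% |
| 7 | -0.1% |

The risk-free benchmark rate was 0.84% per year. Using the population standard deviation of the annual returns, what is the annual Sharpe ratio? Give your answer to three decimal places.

0.532

r̄ = (-3.5 + 17.1 − 1.8 + 5.5 + 6.1 + 6.6 − 0.1) / 7 = 29.90 / 7 = 4.2714%
Σ(r − r̄)² = (-3.5 − 4.2714)² + (17.1 − 4.2714)² + … = 291.2143
population σ = √(291.2143 / 7) = √41.6020 = 6.4500%
Sharpe = (r̄ − rf) / σ = (4.2714 − 0.84) / 6.4500 = 3.4314 / 6.4500 = 0.5320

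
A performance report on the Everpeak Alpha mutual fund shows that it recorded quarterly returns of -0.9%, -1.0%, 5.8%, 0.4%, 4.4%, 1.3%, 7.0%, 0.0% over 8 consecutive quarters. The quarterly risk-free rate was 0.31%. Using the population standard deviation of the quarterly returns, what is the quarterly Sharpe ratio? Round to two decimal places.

Mean return r̄ = 17.00 / 8 = 2.1250%
Population std dev = √[69.5350 / 8] = 2.9482%
Sharpe = (r̄ − rf) / σ = (2.1250 − 0.31) / 2.9482 = 1.8150 / 2.9482 = 0.6156

0.62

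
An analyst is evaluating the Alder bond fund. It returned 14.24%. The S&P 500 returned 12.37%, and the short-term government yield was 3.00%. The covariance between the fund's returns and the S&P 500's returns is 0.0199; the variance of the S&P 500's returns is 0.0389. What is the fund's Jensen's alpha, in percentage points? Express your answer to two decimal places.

β = Cov / Var = 0.0199 / 0.0389 = 0.5116
E[R] = Rf + β(Rm − Rf) = 3.00% + 0.5116 × (12.37% − 3.00%) = 7.7937%
α = Rp − E[R] = 14.24% − 7.7937% = 6.4463

6.45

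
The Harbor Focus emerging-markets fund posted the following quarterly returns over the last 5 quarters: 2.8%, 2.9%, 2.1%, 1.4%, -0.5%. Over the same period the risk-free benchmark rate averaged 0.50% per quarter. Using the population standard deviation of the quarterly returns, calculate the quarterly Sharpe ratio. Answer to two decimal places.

1.00

r̄ = (2.8 + 2.9 + 2.1 + 1.4 − 0.5) / 5 = 8.70 / 5 = 1.7400%
Σ(r − r̄)² = 7.7320; population σ = √(7.7320/5) = 1.2435%
Sharpe = (r̄ − rf) / σ = (1.7400 − 0.5) / 1.2435 = 1.2400 / 1.2435 = 0.9972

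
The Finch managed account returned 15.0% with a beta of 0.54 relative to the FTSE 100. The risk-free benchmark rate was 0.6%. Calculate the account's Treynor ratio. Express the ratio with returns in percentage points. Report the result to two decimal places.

26.67

Treynor = (Rp − Rf) / β = (15.0% − 0.6%) / 0.54 = 14.40 / 0.54 = 26.6667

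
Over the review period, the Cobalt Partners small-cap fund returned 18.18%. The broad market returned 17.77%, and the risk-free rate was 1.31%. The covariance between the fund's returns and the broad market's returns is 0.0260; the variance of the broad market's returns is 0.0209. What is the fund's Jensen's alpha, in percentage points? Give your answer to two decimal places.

β = Cov / Var = 0.0260 / 0.0209 = 1.2440
E[R] = Rf + β(Rm − Rf) = 1.31% + 1.2440 × (17.77% − 1.31%) = 21.7862%
α = Rp − E[R] = 18.18% − 21.7862% = -3.6062

-3.61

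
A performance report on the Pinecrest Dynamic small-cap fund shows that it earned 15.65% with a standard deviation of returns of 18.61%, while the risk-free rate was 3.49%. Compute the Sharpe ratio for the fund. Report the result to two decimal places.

0.65

Sharpe = (Rp − Rf) / σp = (15.65% − 3.49%) / 18.61% = 12.16% / 18.61% = 0.6534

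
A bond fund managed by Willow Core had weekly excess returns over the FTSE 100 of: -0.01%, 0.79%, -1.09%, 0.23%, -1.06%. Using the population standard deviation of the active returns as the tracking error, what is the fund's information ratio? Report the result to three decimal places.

-0.309

Mean return r̄ = -1.140 / 5 = -0.2280%
Population std dev = √[2.7289 / 5] = 0.7388%
IR = r̄ / tracking error = -0.2280 / 0.7388 = -0.3086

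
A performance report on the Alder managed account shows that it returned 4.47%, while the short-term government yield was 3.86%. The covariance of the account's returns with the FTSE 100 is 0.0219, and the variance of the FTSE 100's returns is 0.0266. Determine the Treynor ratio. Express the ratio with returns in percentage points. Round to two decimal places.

0.74

β = Cov / Var = 0.0219 / 0.0266 = 0.8233
Treynor = (Rp − Rf) / β = (4.47% − 3.86%) / 0.8233 = 0.61 / 0.8233 = 0.7409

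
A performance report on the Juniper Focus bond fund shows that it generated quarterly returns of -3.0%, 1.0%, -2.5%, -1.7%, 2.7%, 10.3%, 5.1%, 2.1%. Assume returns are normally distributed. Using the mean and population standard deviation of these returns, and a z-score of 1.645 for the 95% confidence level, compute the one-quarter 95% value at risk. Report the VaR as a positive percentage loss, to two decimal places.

5.09

r̄ = (-3 + 1 − 2.5 − 1.7 + 2.7 + 10.3 + 5.1 + 2.1) / 8 = 14.00 / 8 = 1.7500%
Σ(r − r̄)² = (-3 − 1.7500)² + (1 − 1.7500)² + … = 138.4400
σ = √[138.4400 / 8] = 4.1599%
VaR = −(r̄ − z·σ) = −(1.7500 − 1.645 × 4.1599) = −(-5.0930) = 5.0930%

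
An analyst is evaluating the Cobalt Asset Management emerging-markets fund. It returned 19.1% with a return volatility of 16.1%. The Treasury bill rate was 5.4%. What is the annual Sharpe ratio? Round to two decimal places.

Sharpe = (Rp − Rf) / σp = (19.1% − 5.4%) / 16.1% = 13.70% / 16.1% = 0.8509

0.85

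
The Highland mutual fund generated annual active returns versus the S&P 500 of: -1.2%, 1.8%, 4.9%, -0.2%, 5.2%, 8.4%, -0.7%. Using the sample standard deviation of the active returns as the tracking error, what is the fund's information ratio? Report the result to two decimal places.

0.71

μ = (-1.2 + 1.8 + 4.9 − 0.2 + 5.2 + 8.4 − 0.7) / 7 = 18.20 / 7 = 2.6000%
Σ(r − μ)² = 79.5000; sample σ = √(79.5000/6) = 3.6401%
IR = μ / tracking error = 2.6000 / 3.6401 = 0.7143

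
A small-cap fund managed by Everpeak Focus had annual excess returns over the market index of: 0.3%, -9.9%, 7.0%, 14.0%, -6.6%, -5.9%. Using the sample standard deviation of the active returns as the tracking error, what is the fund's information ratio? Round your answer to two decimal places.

-0.02

Mean return r̄ = -1.10 / 6 = -0.1833%
Sample σ = √[Σ(r − r̄)² / 5] = √[421.2683 / 5] = √84.2537 = 9.1790%
IR = r̄ / tracking error = -0.1833 / 9.1790 = -0.0200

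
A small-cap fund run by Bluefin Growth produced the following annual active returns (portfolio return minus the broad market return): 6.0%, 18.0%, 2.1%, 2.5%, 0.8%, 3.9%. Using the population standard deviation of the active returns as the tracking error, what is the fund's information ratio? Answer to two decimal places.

0.96

r̄ = (6 + 18 + 2.1 + 2.5 + 0.8 + 3.9) / 6 = 33.30 / 6 = 5.5500%
Σ(r − r̄)² = 201.6950; population σ = √(201.6950/6) = 5.7979%
IR = r̄ / tracking error = 5.5500 / 5.7979 = 0.9572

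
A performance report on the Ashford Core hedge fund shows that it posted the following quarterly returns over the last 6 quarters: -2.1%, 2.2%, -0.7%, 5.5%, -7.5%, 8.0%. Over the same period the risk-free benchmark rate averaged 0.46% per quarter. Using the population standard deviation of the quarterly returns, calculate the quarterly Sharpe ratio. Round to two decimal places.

0.09

Mean return r̄ = 5.40 / 6 = 0.9000%
Population std dev = √[155.3800 / 6] = 5.0889%
Sharpe = (r̄ − rf) / σ = (0.9000 − 0.46) / 5.0889 = 0.4400 / 5.0889 = 0.0865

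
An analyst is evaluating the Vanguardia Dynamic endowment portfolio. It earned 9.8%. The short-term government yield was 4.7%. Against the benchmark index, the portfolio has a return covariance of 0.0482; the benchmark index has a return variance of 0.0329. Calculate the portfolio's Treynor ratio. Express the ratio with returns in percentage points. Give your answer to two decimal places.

3.48

β = Cov / Var = 0.0482 / 0.0329 = 1.4650
Treynor = (Rp − Rf) / β = (9.8% − 4.7%) / 1.4650 = 5.10 / 1.4650 = 3.4812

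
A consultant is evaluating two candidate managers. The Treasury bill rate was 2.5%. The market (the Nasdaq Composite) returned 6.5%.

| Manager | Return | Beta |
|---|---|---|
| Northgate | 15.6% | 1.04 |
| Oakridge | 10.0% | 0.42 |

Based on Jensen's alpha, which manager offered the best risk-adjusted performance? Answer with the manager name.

Northgate

Northgate: α = 15.6% − [2.5% + 1.04 × (6.5% − 2.5%)] = 8.940
Oakridge: α = 10.0% − [2.5% + 0.42 × (6.5% − 2.5%)] = 5.820
Highest: Northgate (8.940).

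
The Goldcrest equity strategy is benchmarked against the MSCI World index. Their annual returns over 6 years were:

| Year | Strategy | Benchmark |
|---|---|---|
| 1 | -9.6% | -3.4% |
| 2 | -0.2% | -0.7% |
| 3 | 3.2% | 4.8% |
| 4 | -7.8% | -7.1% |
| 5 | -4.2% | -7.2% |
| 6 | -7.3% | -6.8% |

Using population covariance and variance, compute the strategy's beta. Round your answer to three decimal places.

0.835

r̄p = -4.3167%,  r̄m = -3.4000%
Cov = Σ(rp − r̄p)(rm − r̄m) / 6 = 15.8900
Var(rm) = Σ(rm − r̄m)² / 6 = 19.0367
β = Cov / Var = 15.8900 / 19.0367 = 0.8347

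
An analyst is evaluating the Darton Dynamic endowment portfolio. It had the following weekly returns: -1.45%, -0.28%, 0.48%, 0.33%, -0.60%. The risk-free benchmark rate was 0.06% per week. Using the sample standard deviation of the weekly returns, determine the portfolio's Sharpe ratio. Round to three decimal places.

r̄ = (-1.45 − 0.28 + 0.48 + 0.33 − 0.6) / 5 = -0.3040%
Σ(r − r̄)² = (-1.45 − (-0.3040))² + (-0.28 − (-0.3040))² + (0.48 − (-0.3040))² + … = 2.4181
sample σ = √(2.4181 / 4) = √0.6045 = 0.7775%
Sharpe = (r̄ − rf) / σ = (-0.3040 − 0.06) / 0.7775 = -0.3640 / 0.7775 = -0.4682

-0.468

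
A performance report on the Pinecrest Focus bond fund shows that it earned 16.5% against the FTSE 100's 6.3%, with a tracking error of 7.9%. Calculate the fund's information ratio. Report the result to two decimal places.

1.29

IR = (Rp − Rb) / TE = (16.5% − 6.3%) / 7.9% = 10.20% / 7.9% = 1.2911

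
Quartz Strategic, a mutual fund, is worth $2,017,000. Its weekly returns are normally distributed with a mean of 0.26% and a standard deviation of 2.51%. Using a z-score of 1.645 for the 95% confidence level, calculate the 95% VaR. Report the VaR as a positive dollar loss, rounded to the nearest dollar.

Return at the 95% tail: μ − z·σ = 0.26% − 1.645 × 2.51% = 0.26 − 4.12895 = -3.86895%
VaR = −(-3.86895%) × $2,017,000 = 3.86895% × $2,017,000 = $78,037

$78,037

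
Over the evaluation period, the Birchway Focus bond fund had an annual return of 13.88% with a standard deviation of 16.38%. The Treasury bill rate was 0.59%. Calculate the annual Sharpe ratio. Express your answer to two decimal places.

0.81

Sharpe = (Rp − Rf) / σp = (13.88% − 0.59%) / 16.38% = 13.29% / 16.38% = 0.8114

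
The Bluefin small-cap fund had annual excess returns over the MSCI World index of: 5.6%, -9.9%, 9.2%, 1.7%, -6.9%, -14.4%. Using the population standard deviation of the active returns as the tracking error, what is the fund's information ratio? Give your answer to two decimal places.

r̄ = (5.6 − 9.9 + 9.2 + 1.7 − 6.9 − 14.4) / 6 = -2.4500%
Σ(r − r̄)² = (5.6 − (-2.4500))² + (-9.9 − (-2.4500))² + (9.2 − (-2.4500))² + … = 435.8550
σ = √[435.8550 / 6] = 8.5231%
IR = r̄ / tracking error = -2.4500 / 8.5231 = -0.2875

-0.29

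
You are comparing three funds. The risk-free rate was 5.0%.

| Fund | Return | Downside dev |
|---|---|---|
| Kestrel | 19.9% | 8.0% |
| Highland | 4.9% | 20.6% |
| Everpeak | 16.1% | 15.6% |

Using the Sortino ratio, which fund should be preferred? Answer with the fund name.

Kestrel

Kestrel: Sortino ratio = (19.9% − 5.0%) / 8.0% = 1.863
Highland: Sortino ratio = (4.9% − 5.0%) / 20.6% = -0.005
Everpeak: Sortino ratio = (16.1% − 5.0%) / 15.6% = 0.712
Highest: Kestrel (1.863).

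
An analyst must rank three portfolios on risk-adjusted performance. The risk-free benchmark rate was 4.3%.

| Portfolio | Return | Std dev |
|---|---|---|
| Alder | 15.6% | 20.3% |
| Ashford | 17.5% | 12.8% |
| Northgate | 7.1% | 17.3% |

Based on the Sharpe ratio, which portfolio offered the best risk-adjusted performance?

Ashford

Alder: Sharpe ratio = (15.6% − 4.3%) / 20.3% = 0.557
Ashford: Sharpe ratio = (17.5% − 4.3%) / 12.8% = 1.031
Northgate: Sharpe ratio = (7.1% − 4.3%) / 17.3% = 0.162
Highest: Ashford (1.031).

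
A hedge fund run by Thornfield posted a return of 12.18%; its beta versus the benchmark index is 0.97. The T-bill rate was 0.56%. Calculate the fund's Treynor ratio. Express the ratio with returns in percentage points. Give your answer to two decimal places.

Treynor = (Rp − Rf) / β = (12.18% − 0.56%) / 0.97 = 11.62 / 0.97 = 11.9794

11.98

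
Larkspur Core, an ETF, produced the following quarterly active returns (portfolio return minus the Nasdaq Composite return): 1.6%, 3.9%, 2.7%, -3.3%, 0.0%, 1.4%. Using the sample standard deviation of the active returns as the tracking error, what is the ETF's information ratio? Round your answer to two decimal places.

r̄ = (1.6 + 3.9 + 2.7 − 3.3 + 0 + 1.4) / 6 = 6.30 / 6 = 1.0500%
Sample std dev = √[31.2950 / 5] = 2.5018%
IR = r̄ / tracking error = 1.0500 / 2.5018 = 0.4197

0.42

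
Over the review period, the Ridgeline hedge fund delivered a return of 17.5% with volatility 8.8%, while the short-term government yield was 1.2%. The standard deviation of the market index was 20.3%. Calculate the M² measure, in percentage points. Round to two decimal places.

38.80

Sharpe = (Rp − Rf) / σp = (17.5% − 1.2%) / 8.8% = 1.8523
M² = Rf + Sharpe × σm = 1.2% + 1.8523 × 20.3% = 38.8017%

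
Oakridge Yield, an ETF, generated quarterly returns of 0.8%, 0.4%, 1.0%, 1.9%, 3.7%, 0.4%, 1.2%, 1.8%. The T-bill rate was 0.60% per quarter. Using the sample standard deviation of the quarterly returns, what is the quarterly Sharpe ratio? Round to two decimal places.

0.74

Mean return μ = 11.20 / 8 = 1.4000%
Σ(r − μ)² = 8.2600; sample σ = √(8.2600/7) = 1.0863%
Sharpe = (μ − rf) / σ = (1.4000 − 0.6) / 1.0863 = 0.8000 / 1.0863 = 0.7364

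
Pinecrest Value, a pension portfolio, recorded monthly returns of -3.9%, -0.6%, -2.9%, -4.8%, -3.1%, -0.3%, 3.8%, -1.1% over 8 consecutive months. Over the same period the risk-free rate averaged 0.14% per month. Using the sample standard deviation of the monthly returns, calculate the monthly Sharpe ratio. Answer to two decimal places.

-0.65

Mean return r̄ = -12.90 / 8 = -1.6125%
Σ(r − r̄)² = 51.5688; sample σ = √(51.5688/7) = 2.7142%
Sharpe = (r̄ − rf) / σ = (-1.6125 − 0.14) / 2.7142 = -1.7525 / 2.7142 = -0.6457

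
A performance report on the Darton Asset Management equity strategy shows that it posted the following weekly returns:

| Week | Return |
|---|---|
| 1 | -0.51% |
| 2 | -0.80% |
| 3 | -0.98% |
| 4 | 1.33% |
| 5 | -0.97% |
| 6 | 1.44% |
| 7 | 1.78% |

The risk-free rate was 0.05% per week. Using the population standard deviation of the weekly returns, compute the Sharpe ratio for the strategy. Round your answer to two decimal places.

r̄ = (-0.51 − 0.8 − 0.98 + 1.33 − 0.97 + 1.44 + 1.78) / 7 = 1.290 / 7 = 0.1843%
Population std dev = √[9.5746 / 7] = 1.1695%
Sharpe = (r̄ − rf) / σ = (0.1843 − 0.05) / 1.1695 = 0.1343 / 1.1695 = 0.1148

0.11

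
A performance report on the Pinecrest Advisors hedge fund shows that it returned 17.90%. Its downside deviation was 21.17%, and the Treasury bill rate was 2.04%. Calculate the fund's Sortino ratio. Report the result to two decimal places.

Sortino = (Rp − Rf) / σd = (17.90% − 2.04%) / 21.17% = 15.86% / 21.17% = 0.7492

0.75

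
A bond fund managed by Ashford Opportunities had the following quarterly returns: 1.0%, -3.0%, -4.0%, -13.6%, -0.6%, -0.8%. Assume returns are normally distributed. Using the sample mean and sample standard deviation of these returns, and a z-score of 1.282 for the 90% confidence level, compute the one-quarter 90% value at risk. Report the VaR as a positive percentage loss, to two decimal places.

10.25

r̄ = (1 − 3 − 4 − 13.6 − 0.6 − 0.8) / 6 = -21.00 / 6 = -3.5000%
Sample std dev = √[138.4600 / 5] = 5.2623%
VaR = −(r̄ − z·σ) = −(-3.5000 − 1.282 × 5.2623) = −(-10.2463) = 10.2463%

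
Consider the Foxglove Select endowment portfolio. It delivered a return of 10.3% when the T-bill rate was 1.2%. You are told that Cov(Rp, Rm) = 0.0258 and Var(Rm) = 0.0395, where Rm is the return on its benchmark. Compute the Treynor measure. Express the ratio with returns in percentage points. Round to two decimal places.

13.93

β = Cov / Var = 0.0258 / 0.0395 = 0.6532
Treynor = (Rp − Rf) / β = (10.3% − 1.2%) / 0.6532 = 9.10 / 0.6532 = 13.9314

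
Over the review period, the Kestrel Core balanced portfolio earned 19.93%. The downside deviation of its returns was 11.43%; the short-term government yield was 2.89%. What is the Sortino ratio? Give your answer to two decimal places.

1.49

Sortino = (Rp − Rf) / σd = (19.93% − 2.89%) / 11.43% = 17.04% / 11.43% = 1.4908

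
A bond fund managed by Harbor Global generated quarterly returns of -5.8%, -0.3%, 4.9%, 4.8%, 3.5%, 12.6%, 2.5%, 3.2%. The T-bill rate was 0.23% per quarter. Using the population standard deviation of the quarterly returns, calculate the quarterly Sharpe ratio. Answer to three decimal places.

0.608

μ = (-5.8 − 0.3 + 4.9 + 4.8 + 3.5 + 12.6 + 2.5 + 3.2) / 8 = 3.1750%
Σ(r − μ)² = (-5.8 − 3.1750)² + (-0.3 − 3.1750)² + … = 187.6350
population σ = √(187.6350 / 8) = √23.4544 = 4.8430%
Sharpe = (μ − rf) / σ = (3.1750 − 0.23) / 4.8430 = 2.9450 / 4.8430 = 0.6081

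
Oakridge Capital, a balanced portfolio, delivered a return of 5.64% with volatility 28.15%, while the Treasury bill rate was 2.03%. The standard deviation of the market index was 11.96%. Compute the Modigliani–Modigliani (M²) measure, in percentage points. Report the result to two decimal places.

3.56

Sharpe = (Rp − Rf) / σp = (5.64% − 2.03%) / 28.15% = 0.1282
M² = Rf + Sharpe × σm = 2.03% + 0.1282 × 11.96% = 3.5633%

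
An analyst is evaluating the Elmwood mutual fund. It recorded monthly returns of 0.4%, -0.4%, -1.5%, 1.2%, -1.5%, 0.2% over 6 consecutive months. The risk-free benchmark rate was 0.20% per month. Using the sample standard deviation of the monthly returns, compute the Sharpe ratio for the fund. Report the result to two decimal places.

Mean return μ = -1.60 / 6 = -0.2667%
Σ(r − μ)² = (0.4 − (-0.2667))² + (-0.4 − (-0.2667))² + … = 5.8733
sample σ = √(5.8733 / 5) = √1.1747 = 1.0838%
Sharpe = (μ − rf) / σ = (-0.2667 − 0.2) / 1.0838 = -0.4667 / 1.0838 = -0.4306

-0.43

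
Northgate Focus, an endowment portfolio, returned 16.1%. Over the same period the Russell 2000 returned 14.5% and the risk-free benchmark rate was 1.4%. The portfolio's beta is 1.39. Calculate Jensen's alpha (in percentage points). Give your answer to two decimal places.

CAPM expected return = Rf + β(Rm − Rf) = 1.4% + 1.39 × (14.5% − 1.4%) = 1.4 + 1.39 × 13.10 = 19.6090%
Jensen's α = Rp − E[R] = 16.1% − 19.6090% = -3.5090

-3.51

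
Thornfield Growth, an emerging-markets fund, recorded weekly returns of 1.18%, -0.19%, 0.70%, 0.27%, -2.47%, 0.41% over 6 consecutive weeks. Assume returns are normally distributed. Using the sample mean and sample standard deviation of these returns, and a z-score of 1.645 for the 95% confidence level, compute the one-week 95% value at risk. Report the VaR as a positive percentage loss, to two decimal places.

2.13

r̄ = (1.18 − 0.19 + 0.7 + 0.27 − 2.47 + 0.41) / 6 = -0.0167%
Sample std dev = √[8.2587 / 5] = 1.2852%
VaR = −(r̄ − z·σ) = −(-0.0167 − 1.645 × 1.2852) = −(-2.1309) = 2.1309%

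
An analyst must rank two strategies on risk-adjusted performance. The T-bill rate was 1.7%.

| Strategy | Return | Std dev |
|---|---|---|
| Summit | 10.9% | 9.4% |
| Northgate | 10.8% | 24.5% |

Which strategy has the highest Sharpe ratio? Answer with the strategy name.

Summit

Summit: Sharpe ratio = (10.9% − 1.7%) / 9.4% = 0.979
Northgate: Sharpe ratio = (10.8% − 1.7%) / 24.5% = 0.371
Highest: Summit (0.979).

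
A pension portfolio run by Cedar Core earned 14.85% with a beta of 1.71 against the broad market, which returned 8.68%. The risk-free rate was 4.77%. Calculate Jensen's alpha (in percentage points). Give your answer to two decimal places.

3.39

CAPM expected return = Rf + β(Rm − Rf) = 4.77% + 1.71 × (8.68% − 4.77%) = 4.77 + 1.71 × 3.91 = 11.4561%
Jensen's α = Rp − E[R] = 14.85% − 11.4561% = 3.3939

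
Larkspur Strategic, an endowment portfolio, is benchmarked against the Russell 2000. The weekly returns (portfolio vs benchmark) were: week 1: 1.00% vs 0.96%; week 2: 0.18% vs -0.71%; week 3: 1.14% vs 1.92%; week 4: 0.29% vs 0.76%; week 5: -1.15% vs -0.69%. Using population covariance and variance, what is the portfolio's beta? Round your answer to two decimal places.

r̄p = 0.2920%,  r̄m = 0.4480%
Cov = Σ(rp − r̄p)(rm − r̄m) / 5 = 0.6762
Var(rm) = Σ(rm − r̄m)² / 5 = 1.0325
β = Cov / Var = 0.6762 / 1.0325 = 0.6549

0.65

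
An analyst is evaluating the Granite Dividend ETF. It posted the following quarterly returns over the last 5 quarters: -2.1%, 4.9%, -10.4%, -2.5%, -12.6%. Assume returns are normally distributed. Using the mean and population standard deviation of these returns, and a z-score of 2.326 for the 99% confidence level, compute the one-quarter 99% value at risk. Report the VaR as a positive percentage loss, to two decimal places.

Mean return r̄ = -22.70 / 5 = -4.5400%
Population σ = √[Σ(r − r̄)² / 5] = √[198.5320 / 5] = √39.7064 = 6.3013%
VaR = −(r̄ − z·σ) = −(-4.5400 − 2.326 × 6.3013) = −(-19.1968) = 19.1968%

19.20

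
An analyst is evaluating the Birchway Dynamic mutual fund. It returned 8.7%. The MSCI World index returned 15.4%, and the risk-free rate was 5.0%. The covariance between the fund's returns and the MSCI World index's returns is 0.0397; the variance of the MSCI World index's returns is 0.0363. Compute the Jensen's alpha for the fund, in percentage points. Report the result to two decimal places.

-7.67

β = Cov / Var = 0.0397 / 0.0363 = 1.0937
E[R] = Rf + β(Rm − Rf) = 5.0% + 1.0937 × (15.4% − 5.0%) = 16.3745%
α = Rp − E[R] = 8.7% − 16.3745% = -7.6745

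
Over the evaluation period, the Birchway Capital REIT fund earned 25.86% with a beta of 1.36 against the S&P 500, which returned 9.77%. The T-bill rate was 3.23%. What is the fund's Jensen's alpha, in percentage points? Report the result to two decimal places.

CAPM expected return = Rf + β(Rm − Rf) = 3.23% + 1.36 × (9.77% − 3.23%) = 3.23 + 1.36 × 6.54 = 12.1244%
Jensen's α = Rp − E[R] = 25.86% − 12.1244% = 13.7356

13.74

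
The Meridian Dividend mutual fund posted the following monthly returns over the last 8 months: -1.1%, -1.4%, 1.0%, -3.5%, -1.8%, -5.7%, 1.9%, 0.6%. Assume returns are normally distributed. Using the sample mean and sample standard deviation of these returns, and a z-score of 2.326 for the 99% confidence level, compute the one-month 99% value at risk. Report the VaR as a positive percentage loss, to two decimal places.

7.06

μ = (-1.1 − 1.4 + 1 − 3.5 − 1.8 − 5.7 + 1.9 + 0.6) / 8 = -1.2500%
Σ(r − μ)² = (-1.1 − (-1.2500))² + (-1.4 − (-1.2500))² + … = 43.6200
σ = √[43.6200 / 7] = 2.4963%
VaR = −(μ − z·σ) = −(-1.2500 − 2.326 × 2.4963) = −(-7.0564) = 7.0564%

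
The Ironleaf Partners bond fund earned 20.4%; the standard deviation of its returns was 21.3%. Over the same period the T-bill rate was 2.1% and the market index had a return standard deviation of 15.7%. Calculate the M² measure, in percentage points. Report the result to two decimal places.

Sharpe = (Rp − Rf) / σp = (20.4% − 2.1%) / 21.3% = 0.8592
M² = Rf + Sharpe × σm = 2.1% + 0.8592 × 15.7% = 15.5894%

15.59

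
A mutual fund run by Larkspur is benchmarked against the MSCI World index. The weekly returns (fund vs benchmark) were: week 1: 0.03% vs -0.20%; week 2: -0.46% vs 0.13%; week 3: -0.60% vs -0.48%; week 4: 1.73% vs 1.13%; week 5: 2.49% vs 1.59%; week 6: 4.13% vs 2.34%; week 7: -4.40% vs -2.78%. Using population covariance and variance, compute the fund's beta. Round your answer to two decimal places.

r̄p = 0.4171%,  r̄m = 0.2471%
Cov = Σ(rp − r̄p)(rm − r̄m) / 7 = 3.9015
Var(rm) = Σ(rm − r̄m)² / 7 = 2.4098
β = Cov / Var = 3.9015 / 2.4098 = 1.6190

1.62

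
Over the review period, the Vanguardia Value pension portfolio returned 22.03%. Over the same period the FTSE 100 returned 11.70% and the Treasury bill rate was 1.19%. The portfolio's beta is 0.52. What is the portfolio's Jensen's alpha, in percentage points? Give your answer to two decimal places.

15.37

CAPM expected return = Rf + β(Rm − Rf) = 1.19% + 0.52 × (11.70% − 1.19%) = 1.19 + 0.52 × 10.51 = 6.6552%
Jensen's α = Rp − E[R] = 22.03% − 6.6552% = 15.3748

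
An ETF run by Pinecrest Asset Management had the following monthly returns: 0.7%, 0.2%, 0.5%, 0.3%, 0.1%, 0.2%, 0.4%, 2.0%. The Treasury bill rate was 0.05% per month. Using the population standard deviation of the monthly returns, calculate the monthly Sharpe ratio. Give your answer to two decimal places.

r̄ = (0.7 + 0.2 + 0.5 + 0.3 + 0.1 + 0.2 + 0.4 + 2) / 8 = 0.5500%
Σ(r − r̄)² = (0.7 − 0.5500)² + (0.2 − 0.5500)² + (0.5 − 0.5500)² + … = 2.6600
σ = √[2.6600 / 8] = 0.5766%
Sharpe = (r̄ − rf) / σ = (0.5500 − 0.05) / 0.5766 = 0.5000 / 0.5766 = 0.8672

0.87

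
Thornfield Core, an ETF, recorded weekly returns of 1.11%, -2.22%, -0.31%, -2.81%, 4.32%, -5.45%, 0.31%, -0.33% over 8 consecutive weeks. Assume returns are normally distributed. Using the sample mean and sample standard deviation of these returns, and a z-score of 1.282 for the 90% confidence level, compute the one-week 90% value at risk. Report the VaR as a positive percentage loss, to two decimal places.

4.40

r̄ = (1.11 − 2.22 − 0.31 − 2.81 + 4.32 − 5.45 + 0.31 − 0.33) / 8 = -5.380 / 8 = -0.6725%
Σ(r − r̄)² = (1.11 − (-0.6725))² + (-2.22 − (-0.6725))² + (-0.31 − (-0.6725))² + … = 59.1046
sample σ = √(59.1046 / 7) = √8.4435 = 2.9058%
VaR = −(r̄ − z·σ) = −(-0.6725 − 1.282 × 2.9058) = −(-4.3977) = 4.3977%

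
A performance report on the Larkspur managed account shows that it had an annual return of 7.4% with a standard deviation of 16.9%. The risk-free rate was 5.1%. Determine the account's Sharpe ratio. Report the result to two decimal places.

Sharpe = (Rp − Rf) / σp = (7.4% − 5.1%) / 16.9% = 2.30% / 16.9% = 0.1361

0.14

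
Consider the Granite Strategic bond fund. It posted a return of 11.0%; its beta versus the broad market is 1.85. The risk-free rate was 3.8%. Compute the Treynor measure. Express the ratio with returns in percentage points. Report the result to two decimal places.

3.89

Treynor = (Rp − Rf) / β = (11.0% − 3.8%) / 1.85 = 7.20 / 1.85 = 3.8919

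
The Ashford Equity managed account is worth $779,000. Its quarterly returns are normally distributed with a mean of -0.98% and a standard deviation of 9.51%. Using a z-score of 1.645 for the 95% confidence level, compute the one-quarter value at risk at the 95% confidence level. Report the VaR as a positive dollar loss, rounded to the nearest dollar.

Return at the 95% tail: μ − z·σ = -0.98% − 1.645 × 9.51% = -0.98 − 15.64395 = -16.62395%
VaR = −(-16.62395%) × $779,000 = 16.62395% × $779,000 = $129,501

$129,501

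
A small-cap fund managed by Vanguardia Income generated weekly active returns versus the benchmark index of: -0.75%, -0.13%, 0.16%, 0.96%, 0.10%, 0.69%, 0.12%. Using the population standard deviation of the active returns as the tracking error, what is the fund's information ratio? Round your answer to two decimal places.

r̄ = (-0.75 − 0.13 + 0.16 + 0.96 + 0.1 + 0.69 + 0.12) / 7 = 0.1643%
Population std dev = √[1.8382 / 7] = 0.5124%
IR = r̄ / tracking error = 0.1643 / 0.5124 = 0.3206

0.32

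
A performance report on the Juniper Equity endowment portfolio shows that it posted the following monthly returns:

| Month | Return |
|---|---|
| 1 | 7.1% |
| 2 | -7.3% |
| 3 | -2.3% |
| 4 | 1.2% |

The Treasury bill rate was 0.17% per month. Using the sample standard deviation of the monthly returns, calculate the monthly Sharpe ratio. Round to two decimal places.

Mean return r̄ = -1.30 / 4 = -0.3250%
Σ(r − r̄)² = 110.0075; sample σ = √(110.0075/3) = 6.0555%
Sharpe = (r̄ − rf) / σ = (-0.3250 − 0.17) / 6.0555 = -0.4950 / 6.0555 = -0.0817

-0.08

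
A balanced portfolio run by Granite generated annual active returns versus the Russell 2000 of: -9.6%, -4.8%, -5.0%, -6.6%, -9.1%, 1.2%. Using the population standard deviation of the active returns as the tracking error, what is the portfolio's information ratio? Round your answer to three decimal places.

-1.583

r̄ = (-9.6 − 4.8 − 5 − 6.6 − 9.1 + 1.2) / 6 = -5.6500%
Population std dev = √[76.4750 / 6] = 3.5701%
IR = r̄ / tracking error = -5.6500 / 3.5701 = -1.5826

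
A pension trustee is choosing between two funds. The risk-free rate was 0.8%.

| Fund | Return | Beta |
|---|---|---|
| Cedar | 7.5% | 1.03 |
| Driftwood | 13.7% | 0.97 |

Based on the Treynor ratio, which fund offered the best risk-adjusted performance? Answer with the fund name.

Cedar: Treynor = (7.5% − 0.8%) / 1.03 = 6.505
Driftwood: Treynor = (13.7% − 0.8%) / 0.97 = 13.299
Highest: Driftwood (13.299).

Driftwood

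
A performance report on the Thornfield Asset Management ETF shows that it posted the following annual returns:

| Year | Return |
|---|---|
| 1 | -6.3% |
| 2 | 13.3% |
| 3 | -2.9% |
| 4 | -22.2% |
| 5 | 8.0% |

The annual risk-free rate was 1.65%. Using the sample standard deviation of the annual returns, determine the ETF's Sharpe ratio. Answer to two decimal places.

μ = (-6.3 + 13.3 − 2.9 − 22.2 + 8) / 5 = -10.10 / 5 = -2.0200%
Σ(r − μ)² = (-6.3 − (-2.0200))² + (13.3 − (-2.0200))² + … = 761.4280
σ = √[761.4280 / 4] = 13.7970%
Sharpe = (μ − rf) / σ = (-2.0200 − 1.65) / 13.7970 = -3.6700 / 13.7970 = -0.2660

-0.27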